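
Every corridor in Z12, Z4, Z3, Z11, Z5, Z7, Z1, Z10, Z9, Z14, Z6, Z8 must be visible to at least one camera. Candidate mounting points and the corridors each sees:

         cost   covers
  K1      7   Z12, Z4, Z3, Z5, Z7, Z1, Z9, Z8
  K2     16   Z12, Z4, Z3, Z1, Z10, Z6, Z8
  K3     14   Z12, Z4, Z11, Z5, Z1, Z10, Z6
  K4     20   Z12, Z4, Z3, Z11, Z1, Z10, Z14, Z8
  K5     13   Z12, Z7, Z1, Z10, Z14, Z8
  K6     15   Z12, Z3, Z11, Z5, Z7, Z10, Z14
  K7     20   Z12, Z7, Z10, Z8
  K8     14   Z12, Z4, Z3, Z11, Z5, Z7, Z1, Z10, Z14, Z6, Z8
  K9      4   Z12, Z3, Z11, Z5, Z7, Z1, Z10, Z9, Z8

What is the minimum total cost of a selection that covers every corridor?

18

K8, K9 cover every corridor at cost 14 + 4 = 18.
Any cover uses at least 2 camera mounts; among all covering selections none totals below 18.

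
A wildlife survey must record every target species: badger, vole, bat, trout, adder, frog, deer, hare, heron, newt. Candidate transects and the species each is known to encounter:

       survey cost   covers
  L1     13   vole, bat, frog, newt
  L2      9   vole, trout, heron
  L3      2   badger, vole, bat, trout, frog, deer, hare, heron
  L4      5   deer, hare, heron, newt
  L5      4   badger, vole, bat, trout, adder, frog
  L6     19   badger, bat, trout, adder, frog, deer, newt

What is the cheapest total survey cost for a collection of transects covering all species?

L4, L5 cover every species at survey cost 5 + 4 = 9.
Any cover uses at least 2 transects; among all covering selections none totals below 9.

9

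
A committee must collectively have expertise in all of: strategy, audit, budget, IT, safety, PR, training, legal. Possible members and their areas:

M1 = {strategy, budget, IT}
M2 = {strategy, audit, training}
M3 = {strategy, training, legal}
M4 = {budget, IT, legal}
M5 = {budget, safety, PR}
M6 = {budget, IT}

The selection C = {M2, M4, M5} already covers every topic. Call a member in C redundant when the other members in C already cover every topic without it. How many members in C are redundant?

Drop M2: strategy, audit, training uncovered — not redundant.
Drop M4: IT, legal uncovered — not redundant.
Drop M5: safety, PR uncovered — not redundant.
None of the members in C is redundant.

0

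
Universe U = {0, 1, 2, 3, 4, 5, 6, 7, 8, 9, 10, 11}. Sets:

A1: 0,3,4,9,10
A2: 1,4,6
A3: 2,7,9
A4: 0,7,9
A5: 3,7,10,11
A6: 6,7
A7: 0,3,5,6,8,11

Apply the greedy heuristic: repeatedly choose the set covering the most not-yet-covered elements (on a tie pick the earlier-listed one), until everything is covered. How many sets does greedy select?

4

Pick 1: A7 covers 6 new elements (0, 3, 5, 6, 8, 11).
Pick 2: A1 covers 3 new elements (4, 9, 10).
Pick 3: A3 covers 2 new elements (2, 7).
Pick 4: A2 covers 1 new elements (1).
Greedy uses 4 sets.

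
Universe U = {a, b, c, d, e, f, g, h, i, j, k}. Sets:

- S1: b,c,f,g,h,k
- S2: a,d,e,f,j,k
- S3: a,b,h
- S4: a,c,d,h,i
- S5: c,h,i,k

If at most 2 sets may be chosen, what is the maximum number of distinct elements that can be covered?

10

Choosing S1, S2 covers {a, b, c, d, e, f, g, h, j, k} — 10 elements.
No choice of 2 sets does better; here i is left uncovered.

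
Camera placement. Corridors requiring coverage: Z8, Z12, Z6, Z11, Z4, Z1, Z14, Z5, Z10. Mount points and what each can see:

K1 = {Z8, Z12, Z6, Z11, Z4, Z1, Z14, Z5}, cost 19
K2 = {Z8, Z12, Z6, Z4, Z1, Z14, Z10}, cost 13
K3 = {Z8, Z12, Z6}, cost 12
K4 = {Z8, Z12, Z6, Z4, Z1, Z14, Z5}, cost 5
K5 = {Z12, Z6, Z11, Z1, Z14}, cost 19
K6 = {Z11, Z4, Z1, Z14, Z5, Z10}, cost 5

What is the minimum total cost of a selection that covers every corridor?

10

K4, K6 cover every corridor at cost 5 + 5 = 10.
Any cover uses at least 2 camera mounts; among all covering selections none totals below 10.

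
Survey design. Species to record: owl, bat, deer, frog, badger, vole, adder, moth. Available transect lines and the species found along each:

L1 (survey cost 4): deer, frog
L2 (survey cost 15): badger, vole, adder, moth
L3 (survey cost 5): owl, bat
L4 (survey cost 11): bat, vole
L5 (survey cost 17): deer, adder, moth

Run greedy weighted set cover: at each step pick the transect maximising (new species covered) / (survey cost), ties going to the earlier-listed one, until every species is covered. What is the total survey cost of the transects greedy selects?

Pick 1: L1 adds 2 new (deer, frog) at survey cost 4 (ratio 2/4).
Pick 2: L3 adds 2 new (owl, bat) at survey cost 5 (ratio 2/5).
Pick 3: L2 adds 4 new (badger, vole, adder, moth) at survey cost 15 (ratio 4/15).
Greedy total survey cost: 4 + 5 + 15 = 24.

24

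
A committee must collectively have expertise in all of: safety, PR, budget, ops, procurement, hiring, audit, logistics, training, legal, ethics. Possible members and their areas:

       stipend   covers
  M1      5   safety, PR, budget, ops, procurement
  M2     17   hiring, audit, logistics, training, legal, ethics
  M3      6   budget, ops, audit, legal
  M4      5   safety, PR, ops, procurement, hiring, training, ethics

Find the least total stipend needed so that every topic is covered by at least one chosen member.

22

M1, M2 cover every topic at stipend 5 + 17 = 22.
Any cover uses at least 2 members; among all covering selections none totals below 22.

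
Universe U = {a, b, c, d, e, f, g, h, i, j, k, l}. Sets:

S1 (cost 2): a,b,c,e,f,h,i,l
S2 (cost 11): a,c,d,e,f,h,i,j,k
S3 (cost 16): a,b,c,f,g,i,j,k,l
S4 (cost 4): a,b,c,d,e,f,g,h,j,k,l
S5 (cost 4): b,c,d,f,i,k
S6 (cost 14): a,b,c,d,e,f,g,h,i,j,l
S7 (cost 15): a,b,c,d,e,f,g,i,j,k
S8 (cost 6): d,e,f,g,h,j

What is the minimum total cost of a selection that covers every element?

S1, S4 cover every element at cost 2 + 4 = 6.
Any cover uses at least 2 sets; among all covering selections none totals below 6.

6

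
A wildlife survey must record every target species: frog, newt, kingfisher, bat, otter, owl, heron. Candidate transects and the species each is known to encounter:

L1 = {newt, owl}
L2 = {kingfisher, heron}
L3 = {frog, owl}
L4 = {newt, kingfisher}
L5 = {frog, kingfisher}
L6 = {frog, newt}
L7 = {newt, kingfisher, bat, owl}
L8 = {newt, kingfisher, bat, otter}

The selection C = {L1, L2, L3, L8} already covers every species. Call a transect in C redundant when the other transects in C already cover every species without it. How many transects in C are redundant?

Drop L1: the rest still cover every species — redundant.
Drop L2: heron uncovered — not redundant.
Drop L3: frog uncovered — not redundant.
Drop L8: bat, otter uncovered — not redundant.
1 redundant: L1.

1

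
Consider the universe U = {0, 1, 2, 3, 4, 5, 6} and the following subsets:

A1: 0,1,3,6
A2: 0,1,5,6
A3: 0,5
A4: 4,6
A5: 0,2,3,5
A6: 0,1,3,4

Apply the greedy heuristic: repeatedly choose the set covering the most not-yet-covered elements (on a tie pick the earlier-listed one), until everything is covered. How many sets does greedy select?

Pick 1: A1 covers 4 new elements (0, 1, 3, 6).
Pick 2: A5 covers 2 new elements (2, 5).
Pick 3: A4 covers 1 new elements (4).
Greedy uses 3 sets.

3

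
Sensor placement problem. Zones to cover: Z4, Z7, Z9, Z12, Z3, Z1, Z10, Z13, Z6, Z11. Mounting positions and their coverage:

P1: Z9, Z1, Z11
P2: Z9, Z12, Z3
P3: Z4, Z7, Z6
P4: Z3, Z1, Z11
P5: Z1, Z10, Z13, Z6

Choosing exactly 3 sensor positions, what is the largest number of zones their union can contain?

9

Choosing P2, P3, P5 covers {Z4, Z7, Z9, Z12, Z3, Z1, Z10, Z13, Z6} — 9 zones.
No choice of 3 sensor positions does better; here Z11 is left uncovered.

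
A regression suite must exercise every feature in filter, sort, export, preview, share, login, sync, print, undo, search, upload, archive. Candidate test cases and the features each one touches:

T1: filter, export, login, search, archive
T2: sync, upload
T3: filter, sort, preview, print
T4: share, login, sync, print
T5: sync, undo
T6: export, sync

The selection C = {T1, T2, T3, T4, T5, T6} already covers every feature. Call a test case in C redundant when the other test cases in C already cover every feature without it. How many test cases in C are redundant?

1

Drop T1: search, archive uncovered — not redundant.
Drop T2: upload uncovered — not redundant.
Drop T3: sort, preview uncovered — not redundant.
Drop T4: share uncovered — not redundant.
Drop T5: undo uncovered — not redundant.
Drop T6: the rest still cover every feature — redundant.
1 redundant: T6.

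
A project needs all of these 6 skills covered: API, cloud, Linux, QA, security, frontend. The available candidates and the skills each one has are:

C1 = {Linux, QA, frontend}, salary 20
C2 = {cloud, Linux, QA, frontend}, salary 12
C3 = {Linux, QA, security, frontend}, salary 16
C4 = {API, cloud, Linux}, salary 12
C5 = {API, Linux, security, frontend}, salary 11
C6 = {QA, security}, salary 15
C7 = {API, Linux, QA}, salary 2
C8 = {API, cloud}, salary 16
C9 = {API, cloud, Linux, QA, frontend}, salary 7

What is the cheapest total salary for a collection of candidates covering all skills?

C5, C9 cover every skill at salary 11 + 7 = 18.
Any cover uses at least 2 candidates; among all covering selections none totals below 18.
Greedy by coverage-per-salary would pick C7, C9, C5 for 20 — worse than the optimum 18.

18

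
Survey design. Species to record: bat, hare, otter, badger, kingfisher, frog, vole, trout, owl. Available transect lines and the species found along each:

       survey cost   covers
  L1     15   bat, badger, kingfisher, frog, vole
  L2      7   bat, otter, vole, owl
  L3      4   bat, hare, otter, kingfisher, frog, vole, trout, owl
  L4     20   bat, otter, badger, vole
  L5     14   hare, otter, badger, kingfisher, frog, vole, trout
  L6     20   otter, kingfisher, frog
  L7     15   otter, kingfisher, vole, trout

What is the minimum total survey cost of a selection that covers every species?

L3, L5 cover every species at survey cost 4 + 14 = 18.
Any cover uses at least 2 transects; among all covering selections none totals below 18.

18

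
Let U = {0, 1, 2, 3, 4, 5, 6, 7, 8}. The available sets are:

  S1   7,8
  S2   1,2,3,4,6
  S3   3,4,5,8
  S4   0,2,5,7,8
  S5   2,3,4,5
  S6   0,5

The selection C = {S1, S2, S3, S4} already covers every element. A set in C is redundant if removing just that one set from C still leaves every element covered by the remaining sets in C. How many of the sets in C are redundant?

Drop S1: the rest still cover every element — redundant.
Drop S2: 1, 6 uncovered — not redundant.
Drop S3: the rest still cover every element — redundant.
Drop S4: 0 uncovered — not redundant.
2 redundant: S1, S3.

2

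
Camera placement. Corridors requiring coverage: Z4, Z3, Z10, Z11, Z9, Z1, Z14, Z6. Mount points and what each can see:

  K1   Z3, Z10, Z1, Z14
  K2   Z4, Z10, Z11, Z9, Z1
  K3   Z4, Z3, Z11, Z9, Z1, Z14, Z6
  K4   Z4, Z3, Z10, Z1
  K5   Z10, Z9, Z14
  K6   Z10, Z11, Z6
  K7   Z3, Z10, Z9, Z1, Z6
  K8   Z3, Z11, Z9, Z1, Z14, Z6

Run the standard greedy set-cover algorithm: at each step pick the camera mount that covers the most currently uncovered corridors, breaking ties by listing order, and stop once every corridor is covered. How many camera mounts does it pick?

Pick 1: K3 covers 7 new corridors (Z4, Z3, Z11, Z9, Z1, Z14, Z6).
Pick 2: K1 covers 1 new corridors (Z10).
Greedy uses 2 camera mounts.

2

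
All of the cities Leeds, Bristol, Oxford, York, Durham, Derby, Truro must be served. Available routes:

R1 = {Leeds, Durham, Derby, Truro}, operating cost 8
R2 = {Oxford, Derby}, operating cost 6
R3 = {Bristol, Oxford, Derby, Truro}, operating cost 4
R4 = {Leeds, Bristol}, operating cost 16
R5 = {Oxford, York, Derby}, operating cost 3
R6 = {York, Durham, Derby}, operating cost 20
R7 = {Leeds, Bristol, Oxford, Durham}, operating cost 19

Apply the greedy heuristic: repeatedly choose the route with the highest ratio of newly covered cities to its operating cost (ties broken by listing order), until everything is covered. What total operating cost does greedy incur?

15

Pick 1: R3 adds 4 new (Bristol, Oxford, Derby, Truro) at operating cost 4 (ratio 4/4).
Pick 2: R5 adds 1 new (York) at operating cost 3 (ratio 1/3).
Pick 3: R1 adds 2 new (Leeds, Durham) at operating cost 8 (ratio 2/8).
Greedy total operating cost: 4 + 3 + 8 = 15.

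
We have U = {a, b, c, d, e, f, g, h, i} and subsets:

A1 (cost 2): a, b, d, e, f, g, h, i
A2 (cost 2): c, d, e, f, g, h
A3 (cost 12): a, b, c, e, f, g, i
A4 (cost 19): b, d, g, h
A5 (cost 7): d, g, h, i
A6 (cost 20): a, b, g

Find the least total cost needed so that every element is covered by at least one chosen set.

A1, A2 cover every element at cost 2 + 2 = 4.
Any cover uses at least 2 sets; among all covering selections none totals below 4.

4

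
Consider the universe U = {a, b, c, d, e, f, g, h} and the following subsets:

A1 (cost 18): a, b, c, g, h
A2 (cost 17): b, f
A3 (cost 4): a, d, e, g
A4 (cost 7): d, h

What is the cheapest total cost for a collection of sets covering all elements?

A1, A2, A3 cover every element at cost 18 + 17 + 4 = 39.
Any cover uses at least 3 sets; among all covering selections none totals below 39.

39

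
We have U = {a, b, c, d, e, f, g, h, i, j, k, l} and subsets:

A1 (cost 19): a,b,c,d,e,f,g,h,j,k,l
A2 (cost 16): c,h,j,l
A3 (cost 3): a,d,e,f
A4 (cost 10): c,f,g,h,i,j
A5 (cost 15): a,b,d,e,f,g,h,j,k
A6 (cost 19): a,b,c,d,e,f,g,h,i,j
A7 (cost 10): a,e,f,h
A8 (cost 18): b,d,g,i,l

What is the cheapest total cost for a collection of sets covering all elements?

29

A1, A4 cover every element at cost 19 + 10 = 29.
Any cover uses at least 2 sets; among all covering selections none totals below 29.
Greedy by coverage-per-cost would pick A3, A4, A1 for 32 — worse than the optimum 29.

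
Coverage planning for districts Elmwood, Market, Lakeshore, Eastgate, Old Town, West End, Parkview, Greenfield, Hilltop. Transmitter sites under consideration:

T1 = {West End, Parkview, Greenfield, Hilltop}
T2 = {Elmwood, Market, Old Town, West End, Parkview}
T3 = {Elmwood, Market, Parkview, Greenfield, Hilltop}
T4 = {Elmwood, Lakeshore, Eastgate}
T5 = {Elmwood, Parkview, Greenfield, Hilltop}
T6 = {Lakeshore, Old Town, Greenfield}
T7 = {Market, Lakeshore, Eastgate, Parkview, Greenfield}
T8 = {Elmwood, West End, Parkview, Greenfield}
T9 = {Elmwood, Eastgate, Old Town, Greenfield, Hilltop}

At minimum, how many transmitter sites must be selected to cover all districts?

3

T1, T2, T4 together cover {Elmwood, Market, Lakeshore, Eastgate, Old Town, West End, Parkview, Greenfield, Hilltop} — every district.
No 2 of the 9 transmitter sites cover everything (all 36 pairs fall short), so 3 is minimum.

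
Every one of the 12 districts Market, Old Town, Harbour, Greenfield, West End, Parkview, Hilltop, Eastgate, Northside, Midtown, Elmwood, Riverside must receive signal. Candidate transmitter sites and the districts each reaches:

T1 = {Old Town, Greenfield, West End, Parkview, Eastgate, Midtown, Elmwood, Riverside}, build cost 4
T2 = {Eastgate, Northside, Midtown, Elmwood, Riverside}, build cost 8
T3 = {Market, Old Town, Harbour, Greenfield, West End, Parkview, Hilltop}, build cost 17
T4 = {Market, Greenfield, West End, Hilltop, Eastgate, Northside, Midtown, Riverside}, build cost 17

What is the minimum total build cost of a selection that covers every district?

25

T2, T3 cover every district at build cost 8 + 17 = 25.
Any cover uses at least 2 transmitter sites; among all covering selections none totals below 25.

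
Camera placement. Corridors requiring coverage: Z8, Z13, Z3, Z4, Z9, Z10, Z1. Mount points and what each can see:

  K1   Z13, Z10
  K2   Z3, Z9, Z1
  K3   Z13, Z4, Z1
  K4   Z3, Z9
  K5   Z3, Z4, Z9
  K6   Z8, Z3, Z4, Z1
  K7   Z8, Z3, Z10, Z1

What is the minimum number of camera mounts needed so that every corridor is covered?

3

K1, K2, K6 together cover {Z8, Z13, Z3, Z4, Z9, Z10, Z1} — every corridor.
No 2 of the 7 camera mounts cover everything (all 21 pairs fall short), so 3 is minimum.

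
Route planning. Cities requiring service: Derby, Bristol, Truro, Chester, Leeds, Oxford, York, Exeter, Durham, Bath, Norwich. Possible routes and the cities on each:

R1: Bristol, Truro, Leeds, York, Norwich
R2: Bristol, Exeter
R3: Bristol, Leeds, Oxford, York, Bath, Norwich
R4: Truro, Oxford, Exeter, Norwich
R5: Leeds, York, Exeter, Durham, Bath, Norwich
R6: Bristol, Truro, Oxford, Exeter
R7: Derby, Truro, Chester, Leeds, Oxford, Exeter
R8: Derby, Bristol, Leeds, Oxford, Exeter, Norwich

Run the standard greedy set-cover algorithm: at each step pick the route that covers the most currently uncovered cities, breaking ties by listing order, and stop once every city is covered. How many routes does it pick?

Pick 1: R3 covers 6 new cities (Bristol, Leeds, Oxford, York, Bath, Norwich).
Pick 2: R7 covers 4 new cities (Derby, Truro, Chester, Exeter).
Pick 3: R5 covers 1 new cities (Durham).
Greedy uses 3 routes.

3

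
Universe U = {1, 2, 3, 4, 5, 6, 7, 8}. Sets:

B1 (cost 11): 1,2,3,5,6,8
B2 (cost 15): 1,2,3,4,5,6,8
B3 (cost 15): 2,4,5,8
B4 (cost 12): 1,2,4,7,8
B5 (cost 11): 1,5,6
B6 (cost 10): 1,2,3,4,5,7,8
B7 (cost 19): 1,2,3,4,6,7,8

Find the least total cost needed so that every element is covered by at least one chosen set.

B1, B6 cover every element at cost 11 + 10 = 21.
Any cover uses at least 2 sets; among all covering selections none totals below 21.

21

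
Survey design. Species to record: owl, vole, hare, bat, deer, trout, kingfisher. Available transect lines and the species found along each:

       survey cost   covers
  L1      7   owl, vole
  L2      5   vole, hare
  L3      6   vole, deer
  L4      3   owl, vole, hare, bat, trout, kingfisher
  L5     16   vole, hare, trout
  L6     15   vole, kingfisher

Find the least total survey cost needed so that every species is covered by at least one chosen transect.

9

L3, L4 cover every species at survey cost 6 + 3 = 9.
Any cover uses at least 2 transects; among all covering selections none totals below 9.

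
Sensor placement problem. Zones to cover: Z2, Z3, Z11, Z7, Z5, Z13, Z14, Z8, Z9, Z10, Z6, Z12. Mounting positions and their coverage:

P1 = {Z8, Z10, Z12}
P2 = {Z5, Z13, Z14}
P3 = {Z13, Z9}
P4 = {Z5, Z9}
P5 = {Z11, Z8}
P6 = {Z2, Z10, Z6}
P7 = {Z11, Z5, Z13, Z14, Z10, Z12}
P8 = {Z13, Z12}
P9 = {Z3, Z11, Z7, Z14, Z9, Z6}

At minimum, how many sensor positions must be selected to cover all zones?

4

P1, P2, P6, P9 together cover {Z2, Z3, Z11, Z7, Z5, Z13, Z14, Z8, Z9, Z10, Z6, Z12} — every zone.
No 3 of the 9 sensor positions cover everything (all 84 triples fall short), so 4 is minimum.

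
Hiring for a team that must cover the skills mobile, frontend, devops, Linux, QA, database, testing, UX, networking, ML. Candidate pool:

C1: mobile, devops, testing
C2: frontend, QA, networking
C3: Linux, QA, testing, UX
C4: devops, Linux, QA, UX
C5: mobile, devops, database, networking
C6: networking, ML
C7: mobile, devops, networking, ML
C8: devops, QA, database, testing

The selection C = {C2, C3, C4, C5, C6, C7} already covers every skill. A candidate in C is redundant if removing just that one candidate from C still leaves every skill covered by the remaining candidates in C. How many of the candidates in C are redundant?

3

Drop C2: frontend uncovered — not redundant.
Drop C3: testing uncovered — not redundant.
Drop C4: the rest still cover every skill — redundant.
Drop C5: database uncovered — not redundant.
Drop C6: the rest still cover every skill — redundant.
Drop C7: the rest still cover every skill — redundant.
3 redundant: C4, C6, C7.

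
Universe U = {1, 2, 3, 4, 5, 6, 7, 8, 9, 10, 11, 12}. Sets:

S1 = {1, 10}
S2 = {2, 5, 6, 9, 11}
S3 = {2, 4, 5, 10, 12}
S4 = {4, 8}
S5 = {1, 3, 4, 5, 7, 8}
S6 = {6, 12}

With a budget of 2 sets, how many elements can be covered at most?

Choosing S2, S5 covers {1, 2, 3, 4, 5, 6, 7, 8, 9, 11} — 10 elements.
No choice of 2 sets does better; here 10, 12 are left uncovered.

10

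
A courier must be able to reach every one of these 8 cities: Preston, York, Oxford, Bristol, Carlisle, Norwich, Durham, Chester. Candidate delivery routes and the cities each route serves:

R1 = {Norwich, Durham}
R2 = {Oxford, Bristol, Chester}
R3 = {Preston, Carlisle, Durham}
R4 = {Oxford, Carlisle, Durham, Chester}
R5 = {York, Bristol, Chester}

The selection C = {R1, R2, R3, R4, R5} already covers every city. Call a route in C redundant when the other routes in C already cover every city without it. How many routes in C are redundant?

Drop R1: Norwich uncovered — not redundant.
Drop R2: the rest still cover every city — redundant.
Drop R3: Preston uncovered — not redundant.
Drop R4: the rest still cover every city — redundant.
Drop R5: York uncovered — not redundant.
2 redundant: R2, R4.

2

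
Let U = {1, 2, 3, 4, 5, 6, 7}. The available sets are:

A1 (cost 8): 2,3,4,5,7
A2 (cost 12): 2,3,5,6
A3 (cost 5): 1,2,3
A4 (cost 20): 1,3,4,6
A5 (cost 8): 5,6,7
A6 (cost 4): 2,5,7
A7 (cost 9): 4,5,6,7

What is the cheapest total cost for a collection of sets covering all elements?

14

A3, A7 cover every element at cost 5 + 9 = 14.
Any cover uses at least 2 sets; among all covering selections none totals below 14.
Greedy by coverage-per-cost would pick A6, A3, A7 for 18 — worse than the optimum 14.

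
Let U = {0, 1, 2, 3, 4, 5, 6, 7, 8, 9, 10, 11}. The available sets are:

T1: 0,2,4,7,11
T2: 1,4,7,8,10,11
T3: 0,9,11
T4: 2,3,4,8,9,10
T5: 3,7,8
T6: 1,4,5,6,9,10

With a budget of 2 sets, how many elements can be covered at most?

Choosing T1, T6 covers {0, 1, 2, 4, 5, 6, 7, 9, 10, 11} — 10 elements.
No choice of 2 sets does better; here 3, 8 are left uncovered.

10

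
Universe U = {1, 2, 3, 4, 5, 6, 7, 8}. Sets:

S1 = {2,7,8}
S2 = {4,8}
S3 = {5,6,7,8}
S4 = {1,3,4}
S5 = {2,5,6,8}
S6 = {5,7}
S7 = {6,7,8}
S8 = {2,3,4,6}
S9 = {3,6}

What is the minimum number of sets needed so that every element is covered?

S1, S3, S4 together cover {1, 2, 3, 4, 5, 6, 7, 8} — every element.
No 2 of the 9 sets cover everything (all 36 pairs fall short), so 3 is minimum.

3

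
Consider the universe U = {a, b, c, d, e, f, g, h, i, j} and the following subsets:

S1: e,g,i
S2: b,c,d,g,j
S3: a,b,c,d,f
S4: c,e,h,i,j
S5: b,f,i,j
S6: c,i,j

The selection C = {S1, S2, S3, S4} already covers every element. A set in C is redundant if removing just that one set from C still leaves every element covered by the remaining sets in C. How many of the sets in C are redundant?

2

Drop S1: the rest still cover every element — redundant.
Drop S2: the rest still cover every element — redundant.
Drop S3: a, f uncovered — not redundant.
Drop S4: h uncovered — not redundant.
2 redundant: S1, S2.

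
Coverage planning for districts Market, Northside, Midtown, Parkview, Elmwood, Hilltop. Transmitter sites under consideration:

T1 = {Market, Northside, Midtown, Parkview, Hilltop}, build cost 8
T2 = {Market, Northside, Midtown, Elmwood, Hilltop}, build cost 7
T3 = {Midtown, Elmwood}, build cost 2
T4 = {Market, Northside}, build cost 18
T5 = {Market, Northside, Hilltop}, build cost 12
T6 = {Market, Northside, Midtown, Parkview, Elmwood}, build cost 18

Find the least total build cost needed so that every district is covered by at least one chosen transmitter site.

T1, T3 cover every district at build cost 8 + 2 = 10.
Any cover uses at least 2 transmitter sites; among all covering selections none totals below 10.

10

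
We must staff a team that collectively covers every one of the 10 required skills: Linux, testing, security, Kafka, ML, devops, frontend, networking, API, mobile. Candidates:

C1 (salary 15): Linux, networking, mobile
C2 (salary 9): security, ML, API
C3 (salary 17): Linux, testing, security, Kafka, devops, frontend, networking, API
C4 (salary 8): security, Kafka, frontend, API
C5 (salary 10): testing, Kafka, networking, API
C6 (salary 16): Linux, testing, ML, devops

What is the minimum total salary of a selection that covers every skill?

C1, C4, C6 cover every skill at salary 15 + 8 + 16 = 39.
Any cover uses at least 3 candidates; among all covering selections none totals below 39.

39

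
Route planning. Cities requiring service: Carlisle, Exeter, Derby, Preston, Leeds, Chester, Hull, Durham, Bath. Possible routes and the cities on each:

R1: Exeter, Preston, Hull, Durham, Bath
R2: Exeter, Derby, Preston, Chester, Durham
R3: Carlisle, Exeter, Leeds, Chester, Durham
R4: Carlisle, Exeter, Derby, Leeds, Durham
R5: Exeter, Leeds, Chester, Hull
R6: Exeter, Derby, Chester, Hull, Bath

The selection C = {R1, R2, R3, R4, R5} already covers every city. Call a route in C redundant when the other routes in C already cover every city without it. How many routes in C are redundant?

Drop R1: Bath uncovered — not redundant.
Drop R2: the rest still cover every city — redundant.
Drop R3: the rest still cover every city — redundant.
Drop R4: the rest still cover every city — redundant.
Drop R5: the rest still cover every city — redundant.
4 redundant: R2, R3, R4, R5.

4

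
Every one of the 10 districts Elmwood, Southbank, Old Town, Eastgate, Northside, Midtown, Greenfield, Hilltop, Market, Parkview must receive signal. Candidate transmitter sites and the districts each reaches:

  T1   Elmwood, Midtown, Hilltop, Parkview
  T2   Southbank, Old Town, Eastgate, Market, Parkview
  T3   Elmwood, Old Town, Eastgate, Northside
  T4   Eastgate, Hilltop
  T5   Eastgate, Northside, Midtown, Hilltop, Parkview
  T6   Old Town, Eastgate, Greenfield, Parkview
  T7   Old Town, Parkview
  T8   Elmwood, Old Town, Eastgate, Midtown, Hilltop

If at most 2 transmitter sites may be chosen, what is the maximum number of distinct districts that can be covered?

Choosing T1, T2 covers {Elmwood, Southbank, Old Town, Eastgate, Midtown, Hilltop, Market, Parkview} — 8 districts.
No choice of 2 transmitter sites does better; here Northside, Greenfield are left uncovered.

8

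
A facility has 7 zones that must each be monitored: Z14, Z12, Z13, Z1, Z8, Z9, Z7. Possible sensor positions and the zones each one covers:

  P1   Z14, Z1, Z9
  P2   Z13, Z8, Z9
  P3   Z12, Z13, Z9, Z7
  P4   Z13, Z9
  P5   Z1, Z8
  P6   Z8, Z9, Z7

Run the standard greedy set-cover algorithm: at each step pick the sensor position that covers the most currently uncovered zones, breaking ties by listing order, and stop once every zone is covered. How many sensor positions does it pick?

3

Pick 1: P3 covers 4 new zones (Z12, Z13, Z9, Z7).
Pick 2: P1 covers 2 new zones (Z14, Z1).
Pick 3: P2 covers 1 new zones (Z8).
Greedy uses 3 sensor positions.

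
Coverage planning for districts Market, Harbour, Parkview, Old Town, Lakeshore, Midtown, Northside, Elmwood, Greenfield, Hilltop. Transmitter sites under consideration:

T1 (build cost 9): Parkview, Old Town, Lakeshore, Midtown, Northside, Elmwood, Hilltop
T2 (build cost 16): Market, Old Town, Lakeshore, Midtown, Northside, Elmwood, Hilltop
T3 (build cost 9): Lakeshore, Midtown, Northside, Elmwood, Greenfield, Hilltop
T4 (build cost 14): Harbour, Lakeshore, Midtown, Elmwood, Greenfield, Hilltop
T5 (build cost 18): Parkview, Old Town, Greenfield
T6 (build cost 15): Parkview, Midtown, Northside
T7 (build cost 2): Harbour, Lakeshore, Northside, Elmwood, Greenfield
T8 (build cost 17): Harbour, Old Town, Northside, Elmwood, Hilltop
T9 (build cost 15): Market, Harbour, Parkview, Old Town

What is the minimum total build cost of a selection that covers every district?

T3, T9 cover every district at build cost 9 + 15 = 24.
Any cover uses at least 2 transmitter sites; among all covering selections none totals below 24.
Greedy by coverage-per-build cost would pick T7, T1, T9 for 26 — worse than the optimum 24.

24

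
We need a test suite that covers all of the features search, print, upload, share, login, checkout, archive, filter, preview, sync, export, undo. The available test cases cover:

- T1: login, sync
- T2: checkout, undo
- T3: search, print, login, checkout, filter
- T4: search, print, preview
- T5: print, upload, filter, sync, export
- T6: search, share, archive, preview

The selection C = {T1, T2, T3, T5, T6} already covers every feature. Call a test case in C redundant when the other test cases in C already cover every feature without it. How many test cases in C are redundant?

2

Drop T1: the rest still cover every feature — redundant.
Drop T2: undo uncovered — not redundant.
Drop T3: the rest still cover every feature — redundant.
Drop T5: upload, export uncovered — not redundant.
Drop T6: share, archive, preview uncovered — not redundant.
2 redundant: T1, T3.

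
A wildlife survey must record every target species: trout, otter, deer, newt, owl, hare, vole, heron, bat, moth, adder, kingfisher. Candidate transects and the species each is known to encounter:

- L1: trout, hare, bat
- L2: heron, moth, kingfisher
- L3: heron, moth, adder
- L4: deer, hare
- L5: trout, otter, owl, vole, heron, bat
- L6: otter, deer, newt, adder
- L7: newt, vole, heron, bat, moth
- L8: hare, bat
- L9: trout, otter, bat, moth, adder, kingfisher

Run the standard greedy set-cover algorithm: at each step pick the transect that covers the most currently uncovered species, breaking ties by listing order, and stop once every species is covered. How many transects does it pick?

Pick 1: L5 covers 6 new species (trout, otter, owl, vole, heron, bat).
Pick 2: L6 covers 3 new species (deer, newt, adder).
Pick 3: L2 covers 2 new species (moth, kingfisher).
Pick 4: L1 covers 1 new species (hare).
Greedy uses 4 transects.

4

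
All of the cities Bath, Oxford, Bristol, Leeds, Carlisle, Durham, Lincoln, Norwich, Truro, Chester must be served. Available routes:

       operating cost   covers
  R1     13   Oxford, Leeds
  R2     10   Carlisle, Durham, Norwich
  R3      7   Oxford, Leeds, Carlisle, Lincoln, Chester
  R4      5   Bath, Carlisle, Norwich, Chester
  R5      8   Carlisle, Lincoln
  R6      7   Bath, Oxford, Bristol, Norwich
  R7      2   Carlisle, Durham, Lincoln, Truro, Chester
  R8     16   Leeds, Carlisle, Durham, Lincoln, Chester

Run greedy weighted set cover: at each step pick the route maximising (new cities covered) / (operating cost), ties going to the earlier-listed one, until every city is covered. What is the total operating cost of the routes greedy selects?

16

Pick 1: R7 adds 5 new (Carlisle, Durham, Lincoln, Truro, Chester) at operating cost 2 (ratio 5/2).
Pick 2: R6 adds 4 new (Bath, Oxford, Bristol, Norwich) at operating cost 7 (ratio 4/7).
Pick 3: R3 adds 1 new (Leeds) at operating cost 7 (ratio 1/7).
Greedy total operating cost: 2 + 7 + 7 = 16.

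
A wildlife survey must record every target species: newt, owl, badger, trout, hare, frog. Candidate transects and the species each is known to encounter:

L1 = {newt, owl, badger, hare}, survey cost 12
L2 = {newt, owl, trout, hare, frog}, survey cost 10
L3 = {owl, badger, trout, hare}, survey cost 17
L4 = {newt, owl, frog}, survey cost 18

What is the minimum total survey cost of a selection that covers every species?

22

L1, L2 cover every species at survey cost 12 + 10 = 22.
Any cover uses at least 2 transects; among all covering selections none totals below 22.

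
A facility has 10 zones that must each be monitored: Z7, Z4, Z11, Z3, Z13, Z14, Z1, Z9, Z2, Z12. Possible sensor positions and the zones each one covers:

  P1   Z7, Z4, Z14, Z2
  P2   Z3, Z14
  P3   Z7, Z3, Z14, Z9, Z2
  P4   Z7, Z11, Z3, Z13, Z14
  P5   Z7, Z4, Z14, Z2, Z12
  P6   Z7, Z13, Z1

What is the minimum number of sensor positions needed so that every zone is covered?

4

P3, P4, P5, P6 together cover {Z7, Z4, Z11, Z3, Z13, Z14, Z1, Z9, Z2, Z12} — every zone.
No 3 of the 6 sensor positions cover everything (all 20 triples fall short), so 4 is minimum.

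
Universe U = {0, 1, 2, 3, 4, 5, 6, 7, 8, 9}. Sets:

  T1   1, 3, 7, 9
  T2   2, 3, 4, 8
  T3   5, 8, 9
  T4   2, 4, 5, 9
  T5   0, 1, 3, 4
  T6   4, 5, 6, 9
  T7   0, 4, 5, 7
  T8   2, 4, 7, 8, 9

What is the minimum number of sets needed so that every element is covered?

T5, T6, T8 together cover {0, 1, 2, 3, 4, 5, 6, 7, 8, 9} — every element.
No 2 of the 8 sets cover everything (all 28 pairs fall short), so 3 is minimum.

3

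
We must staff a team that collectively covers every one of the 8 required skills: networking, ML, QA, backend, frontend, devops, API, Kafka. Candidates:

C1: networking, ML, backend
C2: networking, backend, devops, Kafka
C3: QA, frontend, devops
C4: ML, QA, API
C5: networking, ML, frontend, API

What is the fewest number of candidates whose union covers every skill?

C2, C3, C4 together cover {networking, ML, QA, backend, frontend, devops, API, Kafka} — every skill.
No 2 of the 5 candidates cover everything (all 10 pairs fall short), so 3 is minimum.

3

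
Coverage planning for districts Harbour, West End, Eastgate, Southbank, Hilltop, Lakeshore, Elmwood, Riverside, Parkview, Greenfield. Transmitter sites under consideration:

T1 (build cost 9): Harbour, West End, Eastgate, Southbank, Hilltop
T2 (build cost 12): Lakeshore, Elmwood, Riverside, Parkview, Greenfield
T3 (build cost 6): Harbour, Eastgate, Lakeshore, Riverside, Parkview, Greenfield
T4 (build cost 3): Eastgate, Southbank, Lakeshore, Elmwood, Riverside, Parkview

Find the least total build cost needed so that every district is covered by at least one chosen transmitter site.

18

T1, T3, T4 cover every district at build cost 9 + 6 + 3 = 18.
Any cover uses at least 2 transmitter sites; among all covering selections none totals below 18.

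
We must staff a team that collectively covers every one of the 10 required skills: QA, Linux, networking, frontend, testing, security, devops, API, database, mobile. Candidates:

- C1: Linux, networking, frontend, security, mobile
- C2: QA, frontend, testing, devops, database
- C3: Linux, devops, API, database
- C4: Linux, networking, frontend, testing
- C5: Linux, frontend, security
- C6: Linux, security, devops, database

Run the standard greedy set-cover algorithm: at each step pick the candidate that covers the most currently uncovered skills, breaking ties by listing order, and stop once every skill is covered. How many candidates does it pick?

Pick 1: C1 covers 5 new skills (Linux, networking, frontend, security, mobile).
Pick 2: C2 covers 4 new skills (QA, testing, devops, database).
Pick 3: C3 covers 1 new skills (API).
Greedy uses 3 candidates.

3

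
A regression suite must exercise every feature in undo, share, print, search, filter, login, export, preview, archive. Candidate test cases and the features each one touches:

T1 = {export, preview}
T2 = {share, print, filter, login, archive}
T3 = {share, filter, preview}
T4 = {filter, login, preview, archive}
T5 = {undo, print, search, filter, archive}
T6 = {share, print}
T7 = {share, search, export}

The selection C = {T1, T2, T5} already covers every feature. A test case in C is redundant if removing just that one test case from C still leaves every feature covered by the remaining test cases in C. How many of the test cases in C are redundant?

Drop T1: export, preview uncovered — not redundant.
Drop T2: share, login uncovered — not redundant.
Drop T5: undo, search uncovered — not redundant.
None of the test cases in C is redundant.

0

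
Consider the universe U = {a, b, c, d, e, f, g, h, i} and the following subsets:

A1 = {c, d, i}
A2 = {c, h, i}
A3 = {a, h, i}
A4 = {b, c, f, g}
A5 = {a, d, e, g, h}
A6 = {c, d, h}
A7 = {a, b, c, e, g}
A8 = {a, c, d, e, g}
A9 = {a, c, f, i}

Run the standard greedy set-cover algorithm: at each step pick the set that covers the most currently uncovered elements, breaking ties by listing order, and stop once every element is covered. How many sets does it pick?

Pick 1: A5 covers 5 new elements (a, d, e, g, h).
Pick 2: A4 covers 3 new elements (b, c, f).
Pick 3: A1 covers 1 new elements (i).
Greedy uses 3 sets.

3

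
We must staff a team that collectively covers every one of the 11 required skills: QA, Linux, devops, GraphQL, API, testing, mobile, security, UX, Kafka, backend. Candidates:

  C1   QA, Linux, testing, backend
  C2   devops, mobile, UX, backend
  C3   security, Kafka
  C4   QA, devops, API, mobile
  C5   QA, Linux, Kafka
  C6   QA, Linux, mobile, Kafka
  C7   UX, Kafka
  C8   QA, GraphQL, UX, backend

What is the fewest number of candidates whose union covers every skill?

C1, C3, C4, C8 together cover {QA, Linux, devops, GraphQL, API, testing, mobile, security, UX, Kafka, backend} — every skill.
No 3 of the 8 candidates cover everything (all 56 triples fall short), so 4 is minimum.
Greedy (largest uncovered first) would take C1, C2, C3, C4, C8 — 5 candidates — but 4 suffice.

4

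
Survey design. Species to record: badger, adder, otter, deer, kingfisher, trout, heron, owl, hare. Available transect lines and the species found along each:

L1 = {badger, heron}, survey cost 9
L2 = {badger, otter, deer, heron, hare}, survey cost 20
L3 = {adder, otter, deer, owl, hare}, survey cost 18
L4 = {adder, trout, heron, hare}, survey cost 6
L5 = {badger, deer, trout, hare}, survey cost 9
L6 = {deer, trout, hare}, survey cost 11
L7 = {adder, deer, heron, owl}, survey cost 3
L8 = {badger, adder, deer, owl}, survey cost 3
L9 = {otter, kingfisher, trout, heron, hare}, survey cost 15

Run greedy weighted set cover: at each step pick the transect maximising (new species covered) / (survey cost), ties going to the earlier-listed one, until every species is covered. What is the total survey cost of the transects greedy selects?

Pick 1: L7 adds 4 new (adder, deer, heron, owl) at survey cost 3 (ratio 4/3).
Pick 2: L4 adds 2 new (trout, hare) at survey cost 6 (ratio 2/6).
Pick 3: L8 adds 1 new (badger) at survey cost 3 (ratio 1/3).
Pick 4: L9 adds 2 new (otter, kingfisher) at survey cost 15 (ratio 2/15).
Greedy total survey cost: 3 + 6 + 3 + 15 = 27. (The true optimum is 18, so greedy overshoots here.)

27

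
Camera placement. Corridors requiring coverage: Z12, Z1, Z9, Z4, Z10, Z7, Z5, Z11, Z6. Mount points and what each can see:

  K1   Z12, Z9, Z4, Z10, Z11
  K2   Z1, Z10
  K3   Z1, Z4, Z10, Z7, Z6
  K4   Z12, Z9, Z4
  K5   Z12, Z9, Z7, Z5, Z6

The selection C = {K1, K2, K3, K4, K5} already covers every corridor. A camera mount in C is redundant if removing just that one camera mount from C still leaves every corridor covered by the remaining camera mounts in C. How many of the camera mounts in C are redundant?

3

Drop K1: Z11 uncovered — not redundant.
Drop K2: the rest still cover every corridor — redundant.
Drop K3: the rest still cover every corridor — redundant.
Drop K4: the rest still cover every corridor — redundant.
Drop K5: Z5 uncovered — not redundant.
3 redundant: K2, K3, K4.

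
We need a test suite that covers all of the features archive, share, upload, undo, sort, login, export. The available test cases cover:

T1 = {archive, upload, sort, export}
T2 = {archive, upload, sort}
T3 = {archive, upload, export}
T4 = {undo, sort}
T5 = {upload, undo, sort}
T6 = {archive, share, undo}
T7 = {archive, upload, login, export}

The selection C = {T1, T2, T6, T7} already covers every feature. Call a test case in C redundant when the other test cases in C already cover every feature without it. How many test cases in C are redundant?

Drop T1: the rest still cover every feature — redundant.
Drop T2: the rest still cover every feature — redundant.
Drop T6: share, undo uncovered — not redundant.
Drop T7: login uncovered — not redundant.
2 redundant: T1, T2.

2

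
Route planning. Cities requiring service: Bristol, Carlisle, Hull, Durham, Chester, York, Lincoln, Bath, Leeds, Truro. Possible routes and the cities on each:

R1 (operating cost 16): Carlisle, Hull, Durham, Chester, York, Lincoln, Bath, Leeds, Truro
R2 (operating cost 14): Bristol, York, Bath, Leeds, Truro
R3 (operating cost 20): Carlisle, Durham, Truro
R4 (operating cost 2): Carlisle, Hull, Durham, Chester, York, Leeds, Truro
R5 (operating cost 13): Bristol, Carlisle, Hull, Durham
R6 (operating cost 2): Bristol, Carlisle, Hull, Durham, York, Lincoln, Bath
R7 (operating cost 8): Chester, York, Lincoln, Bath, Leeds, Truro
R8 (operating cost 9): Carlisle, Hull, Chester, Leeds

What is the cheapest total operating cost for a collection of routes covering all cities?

R4, R6 cover every city at operating cost 2 + 2 = 4.
Any cover uses at least 2 routes; among all covering selections none totals below 4.

4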